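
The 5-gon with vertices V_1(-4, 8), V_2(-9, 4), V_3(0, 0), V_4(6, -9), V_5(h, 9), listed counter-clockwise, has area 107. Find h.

The doubled signed area Σ (x_i y_{i+1} − x_{i+1} y_i) is linear in h.
With h=0 it equals 146; the coefficient of h is 17 (from the two edges through V_5).
So 17·h + 146 = 2·107 = 214 ⇒ h = 4.

4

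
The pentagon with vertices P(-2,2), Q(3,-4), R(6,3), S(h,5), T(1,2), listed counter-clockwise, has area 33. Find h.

0

Write out the shoelace sum; only the two edges meeting at S involve h:
2·Area = [(6·5 − h·3) + (h·2 − 1·5)] + 41
       = -1·h + 66 = 66
⇒ h = 0.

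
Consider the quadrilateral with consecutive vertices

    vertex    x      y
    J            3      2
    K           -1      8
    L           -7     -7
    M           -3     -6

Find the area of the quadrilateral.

61

Apply the shoelace formula: 2A = Σ (x_i·y_{i+1} − x_{i+1}·y_i), indices taken mod 4.
J→K: (3)(8) − (-1)(2) = 26
K→L: (-1)(-7) − (-7)(8) = 63
L→M: (-7)(-6) − (-3)(-7) = 21
M→J: (-3)(2) − (3)(-6) = 12
Σ = 122
Area = |Σ|/2 = 61.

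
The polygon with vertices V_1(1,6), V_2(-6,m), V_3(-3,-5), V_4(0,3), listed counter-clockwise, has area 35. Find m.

Write out the shoelace sum; only the two edges meeting at V_2 involve m:
2·Area = [(1·m − (-6)·6) + ((-6)·(-5) − (-3)·m)] + -12
       = 4·m + 54 = 70
⇒ m = 4.

4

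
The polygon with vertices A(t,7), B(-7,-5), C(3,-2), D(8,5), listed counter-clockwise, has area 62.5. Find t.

4

Write out the shoelace sum; only the two edges meeting at A involve t:
2·Area = [(8·7 − t·5) + (t·(-5) − (-7)·7)] + 60
       = -10·t + 165 = 125
⇒ t = 4.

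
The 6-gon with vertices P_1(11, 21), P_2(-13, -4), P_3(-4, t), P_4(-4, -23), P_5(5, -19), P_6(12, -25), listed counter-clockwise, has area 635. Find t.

-16

Write out the shoelace sum; only the two edges meeting at P_3 involve t:
2·Area = [((-13)·t − (-4)·(-4)) + ((-4)·(-23) − (-4)·t)] + 1050
       = -9·t + 1126 = 1270
⇒ t = -16.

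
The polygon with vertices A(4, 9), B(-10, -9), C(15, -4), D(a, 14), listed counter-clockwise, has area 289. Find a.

15

Write out the shoelace sum; only the two edges meeting at D involve a:
2·Area = [(15·14 − a·(-4)) + (a·9 − 4·14)] + 229
       = 13·a + 383 = 578
⇒ a = 15.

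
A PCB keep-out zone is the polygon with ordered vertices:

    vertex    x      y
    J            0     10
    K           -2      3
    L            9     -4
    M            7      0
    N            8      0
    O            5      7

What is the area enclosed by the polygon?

Apply the surveyor's formula: 2A = Σ (x_i·y_{i+1} − x_{i+1}·y_i), indices taken mod 6.
Cross-terms: 20, -19, 28, 0, 56, 50  ⇒  Σ = 135
Area = |Σ|/2 = 67.5.

67.5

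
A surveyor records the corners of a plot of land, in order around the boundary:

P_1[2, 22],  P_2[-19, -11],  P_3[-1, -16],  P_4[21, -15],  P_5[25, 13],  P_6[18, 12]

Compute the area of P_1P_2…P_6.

1063

Σ = (396) + (293) + (351) + (648) + (66) + (372) = 2126
Area = |Σ|/2 = 1063.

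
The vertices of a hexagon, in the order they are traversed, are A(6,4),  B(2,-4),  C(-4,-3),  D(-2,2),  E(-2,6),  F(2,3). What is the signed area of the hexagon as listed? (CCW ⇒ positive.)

-52

Apply the surveyor's formula: 2A = Σ (x_i·y_{i+1} − x_{i+1}·y_i), indices taken mod 6.
Cross-terms: -32, -22, -14, -8, -18, -10  ⇒  Σ = -104
Signed area = Σ/2 = -52 (negative ⇒ clockwise traversal).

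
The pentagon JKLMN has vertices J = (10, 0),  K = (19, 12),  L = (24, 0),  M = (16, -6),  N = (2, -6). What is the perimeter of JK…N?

62

|JK| = √((9)² + (12)²) = √225 = 15
|KL| = √((5)² + (-12)²) = √169 = 13
|LM| = √((-8)² + (-6)²) = √100 = 10
|MN| = √((-14)² + (0)²) = √196 = 14
|NJ| = √((8)² + (6)²) = √100 = 10
Perimeter = 15 + 13 + 10 + 14 + 10 = 62.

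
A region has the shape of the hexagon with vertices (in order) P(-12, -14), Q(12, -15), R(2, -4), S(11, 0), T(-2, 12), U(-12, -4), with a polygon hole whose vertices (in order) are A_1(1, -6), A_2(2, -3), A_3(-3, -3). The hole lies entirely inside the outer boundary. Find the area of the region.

Outer boundary:
Apply the surveyor's formula: 2A = Σ (x_i·y_{i+1} − x_{i+1}·y_i), indices taken mod 6.
Σ = (348) + (-18) + (44) + (132) + (152) + (120) = 778
Area = |Σ|/2 = 389.
Hole:
Apply the shoelace (surveyor's) formula: 2A = Σ (x_i·y_{i+1} − x_{i+1}·y_i), indices taken mod 3.
A_1→A_2: (1)(-3) − (2)(-6) = 9
A_2→A_3: (2)(-3) − (-3)(-3) = -15
A_3→A_1: (-3)(-6) − (1)(-3) = 21
Σ = 15
Area = |Σ|/2 = 7.5.
Net area = 389 − 7.5 = 381.5.

381.5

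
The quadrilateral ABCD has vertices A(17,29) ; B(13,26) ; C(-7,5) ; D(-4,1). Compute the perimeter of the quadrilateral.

|AB| = √((-4)² + (-3)²) = √25 = 5
|BC| = √((-20)² + (-21)²) = √841 = 29
|CD| = √((3)² + (-4)²) = √25 = 5
|DA| = √((21)² + (28)²) = √1225 = 35
Perimeter = 5 + 29 + 5 + 35 = 74.

74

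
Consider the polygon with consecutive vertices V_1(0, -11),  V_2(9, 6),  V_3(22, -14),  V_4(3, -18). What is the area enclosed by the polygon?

Apply the surveyor's formula: 2A = Σ (x_i·y_{i+1} − x_{i+1}·y_i), indices taken mod 4.
V_1→V_2: (0)(6) − (9)(-11) = 99
V_2→V_3: (9)(-14) − (22)(6) = -258
V_3→V_4: (22)(-18) − (3)(-14) = -354
V_4→V_1: (3)(-11) − (0)(-18) = -33
Σ = -546
Area = |Σ|/2 = 273.

273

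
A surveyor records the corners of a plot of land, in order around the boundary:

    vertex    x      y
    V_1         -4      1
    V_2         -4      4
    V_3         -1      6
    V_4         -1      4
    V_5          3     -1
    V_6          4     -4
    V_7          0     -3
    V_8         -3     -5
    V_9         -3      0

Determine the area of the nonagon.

44

Apply the surveyor's formula: 2A = Σ (x_i·y_{i+1} − x_{i+1}·y_i), indices taken mod 9.
Σ = (-12) + (-20) + (2) + (-11) + (-8) + (-12) + (-9) + (-15) + (-3) = -88
Area = |Σ|/2 = 44.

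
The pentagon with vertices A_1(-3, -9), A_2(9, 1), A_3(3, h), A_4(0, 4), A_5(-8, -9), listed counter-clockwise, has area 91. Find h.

2

Write out the shoelace sum; only the two edges meeting at A_3 involve h:
2·Area = [(9·h − 3·1) + (3·4 − 0·h)] + 155
       = 9·h + 164 = 182
⇒ h = 2.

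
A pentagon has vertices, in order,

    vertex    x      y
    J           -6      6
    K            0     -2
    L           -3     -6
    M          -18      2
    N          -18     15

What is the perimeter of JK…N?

|JK| = √((6)² + (-8)²) = √100 = 10
|KL| = √((-3)² + (-4)²) = √25 = 5
|LM| = √((-15)² + (8)²) = √289 = 17
|MN| = √((0)² + (13)²) = √169 = 13
|NJ| = √((12)² + (-9)²) = √225 = 15
Perimeter = 10 + 5 + 17 + 13 + 15 = 60.

60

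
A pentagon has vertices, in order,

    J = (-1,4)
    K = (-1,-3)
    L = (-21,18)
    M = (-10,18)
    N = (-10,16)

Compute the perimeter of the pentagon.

|JK| = √((0)² + (-7)²) = √49 = 7
|KL| = √((-20)² + (21)²) = √841 = 29
|LM| = √((11)² + (0)²) = √121 = 11
|MN| = √((0)² + (-2)²) = √4 = 2
|NJ| = √((9)² + (-12)²) = √225 = 15
Perimeter = 7 + 29 + 11 + 2 + 15 = 64.

64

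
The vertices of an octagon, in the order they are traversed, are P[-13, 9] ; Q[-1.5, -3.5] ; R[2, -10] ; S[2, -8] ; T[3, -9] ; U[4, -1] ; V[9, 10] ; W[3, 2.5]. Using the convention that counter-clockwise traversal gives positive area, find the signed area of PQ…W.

P→Q: (-13)(-3.5) − (-1.5)(9) = 59
Q→R: (-1.5)(-10) − (2)(-3.5) = 22
R→S: (2)(-8) − (2)(-10) = 4
S→T: (2)(-9) − (3)(-8) = 6
T→U: (3)(-1) − (4)(-9) = 33
U→V: (4)(10) − (9)(-1) = 49
V→W: (9)(2.5) − (3)(10) = -7.5
W→P: (3)(9) − (-13)(2.5) = 59.5
Σ = 225
Signed area = Σ/2 = 112.5 (positive ⇒ counter-clockwise traversal).

112.5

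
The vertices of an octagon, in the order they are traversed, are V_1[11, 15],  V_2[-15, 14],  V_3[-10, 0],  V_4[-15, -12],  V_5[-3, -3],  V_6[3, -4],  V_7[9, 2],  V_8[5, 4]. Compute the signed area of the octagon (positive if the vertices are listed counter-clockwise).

Apply the surveyor's formula: 2A = Σ (x_i·y_{i+1} − x_{i+1}·y_i), indices taken mod 8.
Σ = (379) + (140) + (120) + (9) + (21) + (42) + (26) + (31) = 768
Signed area = Σ/2 = 384 (positive ⇒ counter-clockwise traversal).

384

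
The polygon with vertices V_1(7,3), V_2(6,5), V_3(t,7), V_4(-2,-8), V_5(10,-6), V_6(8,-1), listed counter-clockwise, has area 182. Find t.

Write out the shoelace sum; only the two edges meeting at V_3 involve t:
2·Area = [(6·7 − t·5) + (t·(-8) − (-2)·7)] + 178
       = -13·t + 234 = 364
⇒ t = -10.

-10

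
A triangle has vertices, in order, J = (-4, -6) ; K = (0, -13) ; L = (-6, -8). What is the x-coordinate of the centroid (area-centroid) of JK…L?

-10/3

Apply the shoelace (surveyor's) formula. First the cross-terms c_i = x_i·y_{i+1} − x_{i+1}·y_i:
  52, -78, 4  ⇒  2A = -22, A = -11.
Then Σ (x_i + x_{i+1})·c_i = 220, so x̄ = 220 / (6·(-11)) = -10/3.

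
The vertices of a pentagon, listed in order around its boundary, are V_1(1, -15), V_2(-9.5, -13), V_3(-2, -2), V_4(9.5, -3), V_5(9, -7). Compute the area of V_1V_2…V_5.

Apply the surveyor's formula: 2A = Σ (x_i·y_{i+1} − x_{i+1}·y_i), indices taken mod 5.
V_1→V_2: (1)(-13) − (-9.5)(-15) = -155.5
V_2→V_3: (-9.5)(-2) − (-2)(-13) = -7
V_3→V_4: (-2)(-3) − (9.5)(-2) = 25
V_4→V_5: (9.5)(-7) − (9)(-3) = -39.5
V_5→V_1: (9)(-15) − (1)(-7) = -128
Σ = -305
Area = |Σ|/2 = 152.5.

152.5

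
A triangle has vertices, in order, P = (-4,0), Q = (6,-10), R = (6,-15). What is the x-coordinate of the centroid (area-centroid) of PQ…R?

Apply Gauss's area formula. First the cross-terms c_i = x_i·y_{i+1} − x_{i+1}·y_i:
  40, -30, -60  ⇒  2A = -50, A = -25.
Then Σ (x_i + x_{i+1})·c_i = -400, so x̄ = -400 / (6·(-25)) = 8/3.

8/3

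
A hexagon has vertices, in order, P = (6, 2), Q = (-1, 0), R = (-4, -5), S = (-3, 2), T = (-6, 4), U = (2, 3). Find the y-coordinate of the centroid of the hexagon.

17/14

Apply the shoelace formula. First the cross-terms c_i = x_i·y_{i+1} − x_{i+1}·y_i:
  2, 5, -23, 0, -26, -14  ⇒  2A = -56, A = -28.
Then Σ (y_i + y_{i+1})·c_i = -204, so ȳ = -204 / (6·(-28)) = 17/14.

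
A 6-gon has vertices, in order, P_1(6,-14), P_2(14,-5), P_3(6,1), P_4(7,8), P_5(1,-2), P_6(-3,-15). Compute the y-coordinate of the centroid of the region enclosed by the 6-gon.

Apply Gauss's area formula. First the cross-terms c_i = x_i·y_{i+1} − x_{i+1}·y_i:
  166, 44, 41, -22, -21, 132  ⇒  2A = 340, A = 170.
Then Σ (y_i + y_{i+1})·c_i = -6564, so ȳ = -6564 / (6·170) = -547/85.

-547/85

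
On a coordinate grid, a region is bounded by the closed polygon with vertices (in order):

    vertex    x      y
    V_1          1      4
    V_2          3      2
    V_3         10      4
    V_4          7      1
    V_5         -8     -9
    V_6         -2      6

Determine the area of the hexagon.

85.5

Σ = (-10) + (-8) + (-18) + (-55) + (-66) + (-14) = -171
Area = |Σ|/2 = 85.5.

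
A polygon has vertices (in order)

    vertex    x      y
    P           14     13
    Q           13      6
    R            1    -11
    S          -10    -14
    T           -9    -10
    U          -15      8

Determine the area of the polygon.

456.5

Apply the surveyor's formula: 2A = Σ (x_i·y_{i+1} − x_{i+1}·y_i), indices taken mod 6.
P→Q: (14)(6) − (13)(13) = -85
Q→R: (13)(-11) − (1)(6) = -149
R→S: (1)(-14) − (-10)(-11) = -124
S→T: (-10)(-10) − (-9)(-14) = -26
T→U: (-9)(8) − (-15)(-10) = -222
U→P: (-15)(13) − (14)(8) = -307
Σ = -913
Area = |Σ|/2 = 456.5.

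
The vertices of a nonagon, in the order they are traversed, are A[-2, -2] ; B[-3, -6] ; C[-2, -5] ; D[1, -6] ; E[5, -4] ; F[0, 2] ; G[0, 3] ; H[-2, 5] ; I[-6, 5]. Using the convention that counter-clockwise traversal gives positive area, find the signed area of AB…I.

55

A→B: (-2)(-6) − (-3)(-2) = 6
B→C: (-3)(-5) − (-2)(-6) = 3
C→D: (-2)(-6) − (1)(-5) = 17
D→E: (1)(-4) − (5)(-6) = 26
E→F: (5)(2) − (0)(-4) = 10
F→G: (0)(3) − (0)(2) = 0
G→H: (0)(5) − (-2)(3) = 6
H→I: (-2)(5) − (-6)(5) = 20
I→A: (-6)(-2) − (-2)(5) = 22
Σ = 110
Signed area = Σ/2 = 55 (positive ⇒ counter-clockwise traversal).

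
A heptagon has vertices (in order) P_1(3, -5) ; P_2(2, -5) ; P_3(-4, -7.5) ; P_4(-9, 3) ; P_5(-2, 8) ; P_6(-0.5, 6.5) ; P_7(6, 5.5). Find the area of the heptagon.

Apply the surveyor's formula: 2A = Σ (x_i·y_{i+1} − x_{i+1}·y_i), indices taken mod 7.
P_1→P_2: (3)(-5) − (2)(-5) = -5
P_2→P_3: (2)(-7.5) − (-4)(-5) = -35
P_3→P_4: (-4)(3) − (-9)(-7.5) = -79.5
P_4→P_5: (-9)(8) − (-2)(3) = -66
P_5→P_6: (-2)(6.5) − (-0.5)(8) = -9
P_6→P_7: (-0.5)(5.5) − (6)(6.5) = -41.75
P_7→P_1: (6)(-5) − (3)(5.5) = -46.5
Σ = -282.75
Area = |Σ|/2 = 141.375.

141.375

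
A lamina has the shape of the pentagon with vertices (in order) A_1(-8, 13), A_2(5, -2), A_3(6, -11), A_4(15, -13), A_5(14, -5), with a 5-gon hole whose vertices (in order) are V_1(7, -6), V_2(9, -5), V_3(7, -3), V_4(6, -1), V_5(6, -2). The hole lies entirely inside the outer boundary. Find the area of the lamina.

117

Outer boundary:
Σ = (-49) + (-43) + (87) + (107) + (142) = 244
Area = |Σ|/2 = 122.
Hole:
Apply Gauss's area formula: 2A = Σ (x_i·y_{i+1} − x_{i+1}·y_i), indices taken mod 5.
Σ = (19) + (8) + (11) + (-6) + (-22) = 10
Area = |Σ|/2 = 5.
Net area = 122 − 5 = 117.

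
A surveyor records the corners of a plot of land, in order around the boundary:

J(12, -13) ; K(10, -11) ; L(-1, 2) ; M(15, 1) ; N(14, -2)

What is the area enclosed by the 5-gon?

Apply Gauss's area formula: 2A = Σ (x_i·y_{i+1} − x_{i+1}·y_i), indices taken mod 5.
J→K: (12)(-11) − (10)(-13) = -2
K→L: (10)(2) − (-1)(-11) = 9
L→M: (-1)(1) − (15)(2) = -31
M→N: (15)(-2) − (14)(1) = -44
N→J: (14)(-13) − (12)(-2) = -158
Σ = -226
Area = |Σ|/2 = 113.

113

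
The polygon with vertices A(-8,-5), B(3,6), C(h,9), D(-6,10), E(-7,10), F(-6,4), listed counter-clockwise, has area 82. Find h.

Write out the shoelace sum; only the two edges meeting at C involve h:
2·Area = [(3·9 − h·6) + (h·10 − (-6)·9)] + 71
       = 4·h + 152 = 164
⇒ h = 3.

3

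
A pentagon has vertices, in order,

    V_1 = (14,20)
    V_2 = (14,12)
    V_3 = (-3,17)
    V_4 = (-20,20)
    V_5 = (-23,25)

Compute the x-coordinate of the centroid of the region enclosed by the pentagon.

-2

Apply the shoelace formula. First the cross-terms c_i = x_i·y_{i+1} − x_{i+1}·y_i:
  -112, 274, 280, -40, -810  ⇒  2A = -408, A = -204.
Then Σ (x_i + x_{i+1})·c_i = 2448, so x̄ = 2448 / (6·(-204)) = -2.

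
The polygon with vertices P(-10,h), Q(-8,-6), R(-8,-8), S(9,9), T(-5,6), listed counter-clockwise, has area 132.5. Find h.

Write out the shoelace sum; only the two edges meeting at P involve h:
2·Area = [((-5)·h − (-10)·6) + ((-10)·(-6) − (-8)·h)] + 115
       = 3·h + 235 = 265
⇒ h = 10.

10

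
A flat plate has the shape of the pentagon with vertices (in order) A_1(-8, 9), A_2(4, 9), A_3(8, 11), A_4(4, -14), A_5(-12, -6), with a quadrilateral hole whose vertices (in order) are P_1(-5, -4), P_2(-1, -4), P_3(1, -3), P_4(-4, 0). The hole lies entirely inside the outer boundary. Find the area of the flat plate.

306.5

Outer boundary:
Apply the shoelace formula: 2A = Σ (x_i·y_{i+1} − x_{i+1}·y_i), indices taken mod 5.
A_1→A_2: (-8)(9) − (4)(9) = -108
A_2→A_3: (4)(11) − (8)(9) = -28
A_3→A_4: (8)(-14) − (4)(11) = -156
A_4→A_5: (4)(-6) − (-12)(-14) = -192
A_5→A_1: (-12)(9) − (-8)(-6) = -156
Σ = -640
Area = |Σ|/2 = 320.
Hole:
Apply Gauss's area formula: 2A = Σ (x_i·y_{i+1} − x_{i+1}·y_i), indices taken mod 4.
P_1→P_2: (-5)(-4) − (-1)(-4) = 16
P_2→P_3: (-1)(-3) − (1)(-4) = 7
P_3→P_4: (1)(0) − (-4)(-3) = -12
P_4→P_1: (-4)(-4) − (-5)(0) = 16
Σ = 27
Area = |Σ|/2 = 13.5.
Net area = 320 − 13.5 = 306.5.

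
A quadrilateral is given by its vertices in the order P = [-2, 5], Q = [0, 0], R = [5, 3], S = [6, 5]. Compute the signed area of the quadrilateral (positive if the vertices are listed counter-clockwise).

Σ = (0) + (0) + (7) + (40) = 47
Signed area = Σ/2 = 23.5 (positive ⇒ counter-clockwise traversal).

23.5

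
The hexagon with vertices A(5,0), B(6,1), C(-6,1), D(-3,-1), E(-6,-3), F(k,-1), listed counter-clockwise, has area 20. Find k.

Write out the shoelace sum; only the two edges meeting at F involve k:
2·Area = [((-6)·(-1) − k·(-3)) + (k·0 − 5·(-1))] + 29
       = 3·k + 40 = 40
⇒ k = 0.

0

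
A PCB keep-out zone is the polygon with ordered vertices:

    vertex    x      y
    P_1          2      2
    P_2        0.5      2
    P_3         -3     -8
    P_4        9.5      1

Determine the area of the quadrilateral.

P_1→P_2: (2)(2) − (0.5)(2) = 3
P_2→P_3: (0.5)(-8) − (-3)(2) = 2
P_3→P_4: (-3)(1) − (9.5)(-8) = 73
P_4→P_1: (9.5)(2) − (2)(1) = 17
Σ = 95
Area = |Σ|/2 = 47.5.

47.5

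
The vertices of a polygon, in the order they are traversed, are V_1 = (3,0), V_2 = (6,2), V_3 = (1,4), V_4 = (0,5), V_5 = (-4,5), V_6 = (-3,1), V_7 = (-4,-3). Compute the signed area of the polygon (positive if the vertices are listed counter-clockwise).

Cross-terms: 6, 22, 5, 20, 11, 13, 9  ⇒  Σ = 86
Signed area = Σ/2 = 43 (positive ⇒ counter-clockwise traversal).

43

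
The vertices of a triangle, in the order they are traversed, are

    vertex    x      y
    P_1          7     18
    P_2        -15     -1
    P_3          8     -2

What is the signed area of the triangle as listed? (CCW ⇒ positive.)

229.5

Cross-terms: 263, 38, 158  ⇒  Σ = 459
Signed area = Σ/2 = 229.5 (positive ⇒ counter-clockwise traversal).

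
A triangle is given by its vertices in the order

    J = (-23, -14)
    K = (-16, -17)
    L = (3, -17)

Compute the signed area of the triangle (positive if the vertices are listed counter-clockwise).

Apply the surveyor's formula: 2A = Σ (x_i·y_{i+1} − x_{i+1}·y_i), indices taken mod 3.
J→K: (-23)(-17) − (-16)(-14) = 167
K→L: (-16)(-17) − (3)(-17) = 323
L→J: (3)(-14) − (-23)(-17) = -433
Σ = 57
Signed area = Σ/2 = 28.5 (positive ⇒ counter-clockwise traversal).

28.5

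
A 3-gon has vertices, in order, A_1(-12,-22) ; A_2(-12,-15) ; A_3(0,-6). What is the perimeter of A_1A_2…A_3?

|A_1A_2| = √((0)² + (7)²) = √49 = 7
|A_2A_3| = √((12)² + (9)²) = √225 = 15
|A_3A_1| = √((-12)² + (-16)²) = √400 = 20
Perimeter = 7 + 15 + 20 = 42.

42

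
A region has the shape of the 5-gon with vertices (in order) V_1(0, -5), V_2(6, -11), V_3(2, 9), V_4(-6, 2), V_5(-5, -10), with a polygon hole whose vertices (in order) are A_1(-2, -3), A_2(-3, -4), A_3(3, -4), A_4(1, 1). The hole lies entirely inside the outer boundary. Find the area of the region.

Outer boundary:
Apply Gauss's area formula: 2A = Σ (x_i·y_{i+1} − x_{i+1}·y_i), indices taken mod 5.
Σ = (30) + (76) + (58) + (70) + (25) = 259
Area = |Σ|/2 = 129.5.
Hole:
Apply Gauss's area formula: 2A = Σ (x_i·y_{i+1} − x_{i+1}·y_i), indices taken mod 4.
Σ = (-1) + (24) + (7) + (-1) = 29
Area = |Σ|/2 = 14.5.
Net area = 129.5 − 14.5 = 115.

115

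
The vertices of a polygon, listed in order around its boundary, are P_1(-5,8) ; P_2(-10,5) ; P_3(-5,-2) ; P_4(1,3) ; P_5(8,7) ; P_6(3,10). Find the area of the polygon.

101.5

Apply the surveyor's formula: 2A = Σ (x_i·y_{i+1} − x_{i+1}·y_i), indices taken mod 6.
Cross-terms: 55, 45, -13, -17, 59, 74  ⇒  Σ = 203
Area = |Σ|/2 = 101.5.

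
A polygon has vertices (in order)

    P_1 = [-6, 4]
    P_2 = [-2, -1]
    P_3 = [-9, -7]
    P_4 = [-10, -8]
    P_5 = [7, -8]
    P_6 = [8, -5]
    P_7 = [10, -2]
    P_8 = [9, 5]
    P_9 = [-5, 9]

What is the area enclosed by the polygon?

214

Cross-terms: 14, 5, 2, 136, 29, 34, 68, 106, 34  ⇒  Σ = 428
Area = |Σ|/2 = 214.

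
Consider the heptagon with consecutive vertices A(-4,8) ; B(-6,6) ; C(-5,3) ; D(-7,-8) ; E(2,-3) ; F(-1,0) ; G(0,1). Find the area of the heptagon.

A→B: (-4)(6) − (-6)(8) = 24
B→C: (-6)(3) − (-5)(6) = 12
C→D: (-5)(-8) − (-7)(3) = 61
D→E: (-7)(-3) − (2)(-8) = 37
E→F: (2)(0) − (-1)(-3) = -3
F→G: (-1)(1) − (0)(0) = -1
G→A: (0)(8) − (-4)(1) = 4
Σ = 134
Area = |Σ|/2 = 67.

67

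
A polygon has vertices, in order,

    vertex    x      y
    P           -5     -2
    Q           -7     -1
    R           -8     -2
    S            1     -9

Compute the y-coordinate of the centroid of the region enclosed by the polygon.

-4

Apply the shoelace formula. First the cross-terms c_i = x_i·y_{i+1} − x_{i+1}·y_i:
  -9, 6, 74, -47  ⇒  2A = 24, A = 12.
Then Σ (y_i + y_{i+1})·c_i = -288, so ȳ = -288 / (6·12) = -4.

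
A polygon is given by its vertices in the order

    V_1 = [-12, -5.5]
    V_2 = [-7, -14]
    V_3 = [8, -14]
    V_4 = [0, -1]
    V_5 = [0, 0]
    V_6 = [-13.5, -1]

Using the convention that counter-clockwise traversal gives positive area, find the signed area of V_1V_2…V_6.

Apply the surveyor's formula: 2A = Σ (x_i·y_{i+1} − x_{i+1}·y_i), indices taken mod 6.
Cross-terms: 129.5, 210, -8, 0, 0, 62.25  ⇒  Σ = 393.75
Signed area = Σ/2 = 196.875 (positive ⇒ counter-clockwise traversal).

196.875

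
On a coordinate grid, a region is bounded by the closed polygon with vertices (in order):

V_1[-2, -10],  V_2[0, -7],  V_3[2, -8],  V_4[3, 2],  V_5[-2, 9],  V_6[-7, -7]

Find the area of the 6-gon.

Apply the shoelace (surveyor's) formula: 2A = Σ (x_i·y_{i+1} − x_{i+1}·y_i), indices taken mod 6.
Σ = (14) + (14) + (28) + (31) + (77) + (56) = 220
Area = |Σ|/2 = 110.

110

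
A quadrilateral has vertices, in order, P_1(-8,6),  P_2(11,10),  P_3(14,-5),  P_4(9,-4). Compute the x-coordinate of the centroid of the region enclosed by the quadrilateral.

Apply Gauss's area formula. First the cross-terms c_i = x_i·y_{i+1} − x_{i+1}·y_i:
  -146, -195, -11, 22  ⇒  2A = -330, A = -165.
Then Σ (x_i + x_{i+1})·c_i = -5544, so x̄ = -5544 / (6·(-165)) = 5.6.

5.6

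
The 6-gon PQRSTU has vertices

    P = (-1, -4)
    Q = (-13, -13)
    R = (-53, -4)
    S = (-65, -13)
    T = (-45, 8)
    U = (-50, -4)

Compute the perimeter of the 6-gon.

162

|PQ| = √((-12)² + (-9)²) = √225 = 15
|QR| = √((-40)² + (9)²) = √1681 = 41
|RS| = √((-12)² + (-9)²) = √225 = 15
|ST| = √((20)² + (21)²) = √841 = 29
|TU| = √((-5)² + (-12)²) = √169 = 13
|UP| = √((49)² + (0)²) = √2401 = 49
Perimeter = 15 + 41 + 15 + 29 + 13 + 49 = 162.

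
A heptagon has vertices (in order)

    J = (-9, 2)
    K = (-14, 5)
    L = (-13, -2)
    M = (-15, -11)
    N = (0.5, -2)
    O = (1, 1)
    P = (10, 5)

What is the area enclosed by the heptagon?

Σ = (-17) + (93) + (113) + (35.5) + (2.5) + (-5) + (65) = 287
Area = |Σ|/2 = 143.5.

143.5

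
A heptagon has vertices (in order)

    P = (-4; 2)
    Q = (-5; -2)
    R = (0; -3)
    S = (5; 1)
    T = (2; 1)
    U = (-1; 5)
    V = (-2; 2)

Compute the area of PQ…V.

Apply the surveyor's formula: 2A = Σ (x_i·y_{i+1} − x_{i+1}·y_i), indices taken mod 7.
Cross-terms: 18, 15, 15, 3, 11, 8, 4  ⇒  Σ = 74
Area = |Σ|/2 = 37.

37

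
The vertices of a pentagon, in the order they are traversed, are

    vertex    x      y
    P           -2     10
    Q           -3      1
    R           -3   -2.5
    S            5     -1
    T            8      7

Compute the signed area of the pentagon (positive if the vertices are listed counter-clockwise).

Σ = (28) + (10.5) + (15.5) + (43) + (94) = 191
Signed area = Σ/2 = 95.5 (positive ⇒ counter-clockwise traversal).

95.5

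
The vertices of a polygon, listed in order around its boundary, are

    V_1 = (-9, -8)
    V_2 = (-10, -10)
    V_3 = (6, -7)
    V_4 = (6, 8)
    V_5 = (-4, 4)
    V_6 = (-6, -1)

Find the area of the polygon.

176.5

Cross-terms: 10, 130, 90, 56, 28, 39  ⇒  Σ = 353
Area = |Σ|/2 = 176.5.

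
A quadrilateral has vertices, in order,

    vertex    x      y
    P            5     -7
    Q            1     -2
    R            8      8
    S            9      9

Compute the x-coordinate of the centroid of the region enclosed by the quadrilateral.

Apply the surveyor's formula. First the cross-terms c_i = x_i·y_{i+1} − x_{i+1}·y_i:
  -3, 24, 0, -108  ⇒  2A = -87, A = -43.5.
Then Σ (x_i + x_{i+1})·c_i = -1314, so x̄ = -1314 / (6·(-43.5)) = 146/29.

146/29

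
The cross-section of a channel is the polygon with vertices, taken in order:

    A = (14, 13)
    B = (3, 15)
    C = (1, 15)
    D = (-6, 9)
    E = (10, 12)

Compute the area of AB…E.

50

Apply the shoelace formula: 2A = Σ (x_i·y_{i+1} − x_{i+1}·y_i), indices taken mod 5.
Σ = (171) + (30) + (99) + (-162) + (-38) = 100
Area = |Σ|/2 = 50.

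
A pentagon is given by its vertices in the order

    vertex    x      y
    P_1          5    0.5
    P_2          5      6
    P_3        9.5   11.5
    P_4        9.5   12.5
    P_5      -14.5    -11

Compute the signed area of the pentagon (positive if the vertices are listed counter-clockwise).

Σ = (27.5) + (0.5) + (9.5) + (76.75) + (47.75) = 162
Signed area = Σ/2 = 81 (positive ⇒ counter-clockwise traversal).

81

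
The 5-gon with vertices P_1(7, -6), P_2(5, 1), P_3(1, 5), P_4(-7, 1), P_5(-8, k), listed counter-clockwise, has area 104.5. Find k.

-4

The doubled signed area Σ (x_i y_{i+1} − x_{i+1} y_i) is linear in k.
With k=0 it equals 153; the coefficient of k is -14 (from the two edges through P_5).
So -14·k + 153 = 2·104.5 = 209 ⇒ k = -4.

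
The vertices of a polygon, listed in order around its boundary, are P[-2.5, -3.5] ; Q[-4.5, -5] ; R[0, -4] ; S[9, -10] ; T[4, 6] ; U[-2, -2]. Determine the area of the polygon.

75.375

Apply Gauss's area formula: 2A = Σ (x_i·y_{i+1} − x_{i+1}·y_i), indices taken mod 6.
Σ = (-3.25) + (18) + (36) + (94) + (4) + (2) = 150.75
Area = |Σ|/2 = 75.375.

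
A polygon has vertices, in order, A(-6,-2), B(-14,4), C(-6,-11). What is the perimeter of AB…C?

36

|AB| = √((-8)² + (6)²) = √100 = 10
|BC| = √((8)² + (-15)²) = √289 = 17
|CA| = √((0)² + (9)²) = √81 = 9
Perimeter = 10 + 17 + 9 = 36.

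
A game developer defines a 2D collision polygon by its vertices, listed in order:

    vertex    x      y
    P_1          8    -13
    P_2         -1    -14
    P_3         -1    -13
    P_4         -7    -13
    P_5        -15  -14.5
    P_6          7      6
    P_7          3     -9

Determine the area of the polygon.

Apply the shoelace (surveyor's) formula: 2A = Σ (x_i·y_{i+1} − x_{i+1}·y_i), indices taken mod 7.
Cross-terms: -125, -1, -78, -93.5, 11.5, -81, 33  ⇒  Σ = -334
Area = |Σ|/2 = 167.

167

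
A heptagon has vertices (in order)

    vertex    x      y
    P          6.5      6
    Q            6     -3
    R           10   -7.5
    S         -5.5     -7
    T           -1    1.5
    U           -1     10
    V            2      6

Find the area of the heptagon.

Apply the surveyor's formula: 2A = Σ (x_i·y_{i+1} − x_{i+1}·y_i), indices taken mod 7.
P→Q: (6.5)(-3) − (6)(6) = -55.5
Q→R: (6)(-7.5) − (10)(-3) = -15
R→S: (10)(-7) − (-5.5)(-7.5) = -111.25
S→T: (-5.5)(1.5) − (-1)(-7) = -15.25
T→U: (-1)(10) − (-1)(1.5) = -8.5
U→V: (-1)(6) − (2)(10) = -26
V→P: (2)(6) − (6.5)(6) = -27
Σ = -258.5
Area = |Σ|/2 = 129.25.

129.25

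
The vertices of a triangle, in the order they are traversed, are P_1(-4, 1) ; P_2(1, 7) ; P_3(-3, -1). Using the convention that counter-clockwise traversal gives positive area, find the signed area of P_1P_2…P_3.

Cross-terms: -29, 20, -7  ⇒  Σ = -16
Signed area = Σ/2 = -8 (negative ⇒ clockwise traversal).

-8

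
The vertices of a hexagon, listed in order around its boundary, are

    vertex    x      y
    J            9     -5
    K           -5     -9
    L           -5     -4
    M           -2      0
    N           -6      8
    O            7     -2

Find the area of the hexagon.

108

Σ = (-106) + (-25) + (-8) + (-16) + (-44) + (-17) = -216
Area = |Σ|/2 = 108.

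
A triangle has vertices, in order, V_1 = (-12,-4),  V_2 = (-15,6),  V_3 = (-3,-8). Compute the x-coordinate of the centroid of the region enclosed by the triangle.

-10

Apply Gauss's area formula. First the cross-terms c_i = x_i·y_{i+1} − x_{i+1}·y_i:
  -132, 138, -84  ⇒  2A = -78, A = -39.
Then Σ (x_i + x_{i+1})·c_i = 2340, so x̄ = 2340 / (6·(-39)) = -10.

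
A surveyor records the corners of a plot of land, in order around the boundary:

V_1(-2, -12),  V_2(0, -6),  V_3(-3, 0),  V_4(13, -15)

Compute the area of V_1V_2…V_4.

Cross-terms: 12, -18, 45, -186  ⇒  Σ = -147
Area = |Σ|/2 = 73.5.

73.5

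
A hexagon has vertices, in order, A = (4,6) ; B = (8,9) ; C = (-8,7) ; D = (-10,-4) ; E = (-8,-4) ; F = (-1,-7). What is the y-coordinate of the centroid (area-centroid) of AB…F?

Apply the surveyor's formula. First the cross-terms c_i = x_i·y_{i+1} − x_{i+1}·y_i:
  -12, 128, 102, 8, 52, 22  ⇒  2A = 300, A = 150.
Then Σ (y_i + y_{i+1})·c_i = 1516, so ȳ = 1516 / (6·150) = 379/225.

379/225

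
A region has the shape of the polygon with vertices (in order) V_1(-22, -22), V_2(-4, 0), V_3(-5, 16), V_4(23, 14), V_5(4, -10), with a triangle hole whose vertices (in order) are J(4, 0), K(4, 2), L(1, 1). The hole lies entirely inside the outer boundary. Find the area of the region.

Outer boundary:
Apply the shoelace formula: 2A = Σ (x_i·y_{i+1} − x_{i+1}·y_i), indices taken mod 5.
Σ = (-88) + (-64) + (-438) + (-286) + (-308) = -1184
Area = |Σ|/2 = 592.
Hole:
Apply the shoelace (surveyor's) formula: 2A = Σ (x_i·y_{i+1} − x_{i+1}·y_i), indices taken mod 3.
Cross-terms: 8, 2, -4  ⇒  Σ = 6
Area = |Σ|/2 = 3.
Net area = 592 − 3 = 589.

589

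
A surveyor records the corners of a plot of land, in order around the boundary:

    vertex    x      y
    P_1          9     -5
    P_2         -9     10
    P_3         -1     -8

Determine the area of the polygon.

Σ = (45) + (82) + (77) = 204
Area = |Σ|/2 = 102.

102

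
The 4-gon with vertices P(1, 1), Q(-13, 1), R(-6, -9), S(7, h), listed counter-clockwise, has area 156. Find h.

-15

The doubled signed area Σ (x_i y_{i+1} − x_{i+1} y_i) is linear in h.
With h=0 it equals 207; the coefficient of h is -7 (from the two edges through S).
So -7·h + 207 = 2·156 = 312 ⇒ h = -15.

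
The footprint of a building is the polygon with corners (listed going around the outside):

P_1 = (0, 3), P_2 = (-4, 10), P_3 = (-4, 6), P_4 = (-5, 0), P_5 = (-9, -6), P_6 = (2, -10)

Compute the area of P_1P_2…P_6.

Apply the shoelace (surveyor's) formula: 2A = Σ (x_i·y_{i+1} − x_{i+1}·y_i), indices taken mod 6.
Σ = (12) + (16) + (30) + (30) + (102) + (6) = 196
Area = |Σ|/2 = 98.

98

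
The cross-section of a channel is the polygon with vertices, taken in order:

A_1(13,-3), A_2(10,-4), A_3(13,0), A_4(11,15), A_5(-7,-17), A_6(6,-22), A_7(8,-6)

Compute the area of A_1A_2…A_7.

296.5

Σ = (-22) + (52) + (195) + (-82) + (256) + (140) + (54) = 593
Area = |Σ|/2 = 296.5.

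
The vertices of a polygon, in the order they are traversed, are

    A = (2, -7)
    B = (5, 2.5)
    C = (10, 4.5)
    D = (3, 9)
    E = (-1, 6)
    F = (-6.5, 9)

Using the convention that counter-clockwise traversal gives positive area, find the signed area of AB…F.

99.25

Apply the surveyor's formula: 2A = Σ (x_i·y_{i+1} − x_{i+1}·y_i), indices taken mod 6.
A→B: (2)(2.5) − (5)(-7) = 40
B→C: (5)(4.5) − (10)(2.5) = -2.5
C→D: (10)(9) − (3)(4.5) = 76.5
D→E: (3)(6) − (-1)(9) = 27
E→F: (-1)(9) − (-6.5)(6) = 30
F→A: (-6.5)(-7) − (2)(9) = 27.5
Σ = 198.5
Signed area = Σ/2 = 99.25 (positive ⇒ counter-clockwise traversal).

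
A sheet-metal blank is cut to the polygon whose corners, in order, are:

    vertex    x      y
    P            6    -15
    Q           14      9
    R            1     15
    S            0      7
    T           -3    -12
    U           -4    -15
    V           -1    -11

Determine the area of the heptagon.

300

Apply the shoelace formula: 2A = Σ (x_i·y_{i+1} − x_{i+1}·y_i), indices taken mod 7.
Σ = (264) + (201) + (7) + (21) + (-3) + (29) + (81) = 600
Area = |Σ|/2 = 300.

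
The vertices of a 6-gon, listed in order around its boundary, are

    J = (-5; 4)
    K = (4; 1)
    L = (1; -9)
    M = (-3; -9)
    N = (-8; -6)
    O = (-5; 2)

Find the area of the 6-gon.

102

Apply the surveyor's formula: 2A = Σ (x_i·y_{i+1} − x_{i+1}·y_i), indices taken mod 6.
Cross-terms: -21, -37, -36, -54, -46, -10  ⇒  Σ = -204
Area = |Σ|/2 = 102.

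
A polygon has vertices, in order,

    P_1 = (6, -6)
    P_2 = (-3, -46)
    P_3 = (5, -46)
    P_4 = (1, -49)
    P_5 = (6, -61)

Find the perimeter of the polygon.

|P_1P_2| = √((-9)² + (-40)²) = √1681 = 41
|P_2P_3| = √((8)² + (0)²) = √64 = 8
|P_3P_4| = √((-4)² + (-3)²) = √25 = 5
|P_4P_5| = √((5)² + (-12)²) = √169 = 13
|P_5P_1| = √((0)² + (55)²) = √3025 = 55
Perimeter = 41 + 8 + 5 + 13 + 55 = 122.

122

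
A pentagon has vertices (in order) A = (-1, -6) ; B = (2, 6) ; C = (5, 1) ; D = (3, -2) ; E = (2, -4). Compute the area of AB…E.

29.5

Apply Gauss's area formula: 2A = Σ (x_i·y_{i+1} − x_{i+1}·y_i), indices taken mod 5.
A→B: (-1)(6) − (2)(-6) = 6
B→C: (2)(1) − (5)(6) = -28
C→D: (5)(-2) − (3)(1) = -13
D→E: (3)(-4) − (2)(-2) = -8
E→A: (2)(-6) − (-1)(-4) = -16
Σ = -59
Area = |Σ|/2 = 29.5.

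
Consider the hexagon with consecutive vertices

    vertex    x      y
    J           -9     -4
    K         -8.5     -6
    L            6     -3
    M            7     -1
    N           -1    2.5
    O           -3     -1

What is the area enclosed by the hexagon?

Cross-terms: 20, 61.5, 15, 16.5, 8.5, 3  ⇒  Σ = 124.5
Area = |Σ|/2 = 62.25.

62.25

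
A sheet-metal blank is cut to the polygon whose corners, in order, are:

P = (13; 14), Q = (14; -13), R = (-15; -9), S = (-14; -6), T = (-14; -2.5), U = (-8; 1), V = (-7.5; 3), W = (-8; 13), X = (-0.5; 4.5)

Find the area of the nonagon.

495

Σ = (-365) + (-321) + (-36) + (-49) + (-34) + (-16.5) + (-73.5) + (-29.5) + (-65.5) = -990
Area = |Σ|/2 = 495.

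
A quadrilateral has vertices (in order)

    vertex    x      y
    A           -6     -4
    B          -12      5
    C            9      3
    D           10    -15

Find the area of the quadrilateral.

227

Apply the shoelace (surveyor's) formula: 2A = Σ (x_i·y_{i+1} − x_{i+1}·y_i), indices taken mod 4.
A→B: (-6)(5) − (-12)(-4) = -78
B→C: (-12)(3) − (9)(5) = -81
C→D: (9)(-15) − (10)(3) = -165
D→A: (10)(-4) − (-6)(-15) = -130
Σ = -454
Area = |Σ|/2 = 227.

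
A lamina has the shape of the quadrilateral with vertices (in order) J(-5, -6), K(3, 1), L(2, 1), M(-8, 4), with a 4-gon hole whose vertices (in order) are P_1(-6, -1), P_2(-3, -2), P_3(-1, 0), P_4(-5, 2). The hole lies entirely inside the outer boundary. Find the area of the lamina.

38

Outer boundary:
Apply the shoelace (surveyor's) formula: 2A = Σ (x_i·y_{i+1} − x_{i+1}·y_i), indices taken mod 4.
J→K: (-5)(1) − (3)(-6) = 13
K→L: (3)(1) − (2)(1) = 1
L→M: (2)(4) − (-8)(1) = 16
M→J: (-8)(-6) − (-5)(4) = 68
Σ = 98
Area = |Σ|/2 = 49.
Hole:
Apply the shoelace formula: 2A = Σ (x_i·y_{i+1} − x_{i+1}·y_i), indices taken mod 4.
Σ = (9) + (-2) + (-2) + (17) = 22
Area = |Σ|/2 = 11.
Net area = 49 − 11 = 38.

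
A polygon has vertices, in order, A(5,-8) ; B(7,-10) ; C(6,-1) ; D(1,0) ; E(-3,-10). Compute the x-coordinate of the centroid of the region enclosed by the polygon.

Apply Gauss's area formula. First the cross-terms c_i = x_i·y_{i+1} − x_{i+1}·y_i:
  6, 53, 1, -10, 74  ⇒  2A = 124, A = 62.
Then Σ (x_i + x_{i+1})·c_i = 936, so x̄ = 936 / (6·62) = 78/31.

78/31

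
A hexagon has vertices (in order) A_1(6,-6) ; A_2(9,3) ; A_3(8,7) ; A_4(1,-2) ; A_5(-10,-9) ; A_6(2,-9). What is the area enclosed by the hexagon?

104.5

Apply the shoelace formula: 2A = Σ (x_i·y_{i+1} − x_{i+1}·y_i), indices taken mod 6.
Σ = (72) + (39) + (-23) + (-29) + (108) + (42) = 209
Area = |Σ|/2 = 104.5.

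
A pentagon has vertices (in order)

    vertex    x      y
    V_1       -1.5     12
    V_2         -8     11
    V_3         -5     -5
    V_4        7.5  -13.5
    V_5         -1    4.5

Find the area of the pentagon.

Apply the shoelace formula: 2A = Σ (x_i·y_{i+1} − x_{i+1}·y_i), indices taken mod 5.
Σ = (79.5) + (95) + (105) + (20.25) + (-5.25) = 294.5
Area = |Σ|/2 = 147.25.

147.25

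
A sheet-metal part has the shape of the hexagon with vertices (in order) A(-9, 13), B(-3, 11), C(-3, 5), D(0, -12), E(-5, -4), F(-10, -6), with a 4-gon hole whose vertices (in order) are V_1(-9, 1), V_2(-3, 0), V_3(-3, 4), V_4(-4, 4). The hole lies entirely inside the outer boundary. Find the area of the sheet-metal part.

116.5

Outer boundary:
Apply the shoelace formula: 2A = Σ (x_i·y_{i+1} − x_{i+1}·y_i), indices taken mod 6.
A→B: (-9)(11) − (-3)(13) = -60
B→C: (-3)(5) − (-3)(11) = 18
C→D: (-3)(-12) − (0)(5) = 36
D→E: (0)(-4) − (-5)(-12) = -60
E→F: (-5)(-6) − (-10)(-4) = -10
F→A: (-10)(13) − (-9)(-6) = -184
Σ = -260
Area = |Σ|/2 = 130.
Hole:
Apply the shoelace (surveyor's) formula: 2A = Σ (x_i·y_{i+1} − x_{i+1}·y_i), indices taken mod 4.
Σ = (3) + (-12) + (4) + (32) = 27
Area = |Σ|/2 = 13.5.
Net area = 130 − 13.5 = 116.5.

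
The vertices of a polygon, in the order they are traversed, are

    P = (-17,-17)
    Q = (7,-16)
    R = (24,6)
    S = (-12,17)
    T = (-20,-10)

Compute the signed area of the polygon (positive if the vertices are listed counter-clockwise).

Apply the shoelace formula: 2A = Σ (x_i·y_{i+1} − x_{i+1}·y_i), indices taken mod 5.
Σ = (391) + (426) + (480) + (460) + (170) = 1927
Signed area = Σ/2 = 963.5 (positive ⇒ counter-clockwise traversal).

963.5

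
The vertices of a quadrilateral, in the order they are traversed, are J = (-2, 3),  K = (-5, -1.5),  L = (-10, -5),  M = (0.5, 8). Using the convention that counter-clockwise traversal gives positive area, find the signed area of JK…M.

-16

Apply the surveyor's formula: 2A = Σ (x_i·y_{i+1} − x_{i+1}·y_i), indices taken mod 4.
Σ = (18) + (10) + (-77.5) + (17.5) = -32
Signed area = Σ/2 = -16 (negative ⇒ clockwise traversal).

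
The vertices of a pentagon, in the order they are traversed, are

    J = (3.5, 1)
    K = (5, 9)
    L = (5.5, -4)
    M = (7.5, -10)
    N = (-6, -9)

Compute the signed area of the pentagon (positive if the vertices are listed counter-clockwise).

Apply the shoelace (surveyor's) formula: 2A = Σ (x_i·y_{i+1} − x_{i+1}·y_i), indices taken mod 5.
Cross-terms: 26.5, -69.5, -25, -127.5, 25.5  ⇒  Σ = -170
Signed area = Σ/2 = -85 (negative ⇒ clockwise traversal).

-85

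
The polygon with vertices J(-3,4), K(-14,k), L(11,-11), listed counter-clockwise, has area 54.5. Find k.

Write out the shoelace sum; only the two edges meeting at K involve k:
2·Area = [((-3)·k − (-14)·4) + ((-14)·(-11) − 11·k)] + 11
       = -14·k + 221 = 109
⇒ k = 8.

8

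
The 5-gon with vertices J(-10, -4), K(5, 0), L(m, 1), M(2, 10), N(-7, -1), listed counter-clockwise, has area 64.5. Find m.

2

Write out the shoelace sum; only the two edges meeting at L involve m:
2·Area = [(5·1 − m·0) + (m·10 − 2·1)] + 106
       = 10·m + 109 = 129
⇒ m = 2.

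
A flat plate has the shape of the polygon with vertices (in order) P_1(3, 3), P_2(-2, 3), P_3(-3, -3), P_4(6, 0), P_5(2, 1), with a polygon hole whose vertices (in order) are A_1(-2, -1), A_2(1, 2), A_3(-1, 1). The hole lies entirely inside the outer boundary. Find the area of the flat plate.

27

Outer boundary:
Apply Gauss's area formula: 2A = Σ (x_i·y_{i+1} − x_{i+1}·y_i), indices taken mod 5.
P_1→P_2: (3)(3) − (-2)(3) = 15
P_2→P_3: (-2)(-3) − (-3)(3) = 15
P_3→P_4: (-3)(0) − (6)(-3) = 18
P_4→P_5: (6)(1) − (2)(0) = 6
P_5→P_1: (2)(3) − (3)(1) = 3
Σ = 57
Area = |Σ|/2 = 28.5.
Hole:
Apply the surveyor's formula: 2A = Σ (x_i·y_{i+1} − x_{i+1}·y_i), indices taken mod 3.
Cross-terms: -3, 3, 3  ⇒  Σ = 3
Area = |Σ|/2 = 1.5.
Net area = 28.5 − 1.5 = 27.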